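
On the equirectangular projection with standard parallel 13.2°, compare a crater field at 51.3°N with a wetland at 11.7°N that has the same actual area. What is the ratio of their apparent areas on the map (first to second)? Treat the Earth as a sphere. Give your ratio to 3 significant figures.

The equidistant cylindrical projection with φ₀ = 13.2° has h = 1 (meridians true) and k = cos φ₀ / cos φ along parallels.
Areal scale at 51.3°: h·k = 1.000 × 1.557 = 1.557.
Areal scale at 11.7°: h·k = 1.000 × 0.9942 = 0.9942.
Ratio = 1.557/0.9942 ≈ 1.57.

1.57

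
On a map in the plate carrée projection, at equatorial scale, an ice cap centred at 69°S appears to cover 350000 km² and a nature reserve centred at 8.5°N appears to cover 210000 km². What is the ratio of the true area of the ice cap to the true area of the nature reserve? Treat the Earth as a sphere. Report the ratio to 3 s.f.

On the plate carrée, areal scale = h·k = 1 × sec φ, so true area = apparent × cos φ.
True area of ice cap: 350000 × cos(69°) = 350000 × 0.3584 = 125400 km².
True area of nature reserve: 210000 × cos(8.5°) = 210000 × 0.9890 = 207700 km².
Ratio = 125400 / 207700 ≈ 0.604.

0.604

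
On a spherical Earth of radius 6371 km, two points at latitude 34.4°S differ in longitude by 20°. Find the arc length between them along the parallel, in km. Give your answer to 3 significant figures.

Arc length along a parallel = R cos φ · Δλ (with Δλ in radians).
= 6371 × cos 34.4° × (20° × π/180) = 6371 × 0.8251 × 0.3491 ≈ 1830 km.

1830 km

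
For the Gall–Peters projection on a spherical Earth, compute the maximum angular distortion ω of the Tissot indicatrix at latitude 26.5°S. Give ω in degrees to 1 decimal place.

26.7°

The Gall–Peters projection is cylindrical equal-area with φ₀ = 45°. A cylindrical equal-area projection with standard parallel φ₀ has meridian scale h = cos φ / cos φ₀ and parallel scale k = cos φ₀ / cos φ (so areas are preserved, h·k = 1).
At 26.5°: h = 1.266, k = 0.7901; principal scales a = 1.266, b = 0.7901.
sin(ω/2) = (a − b)/(a + b) = 0.4755/2.056 = 0.2313, so ω = 2 arcsin(0.2313) ≈ 26.7°.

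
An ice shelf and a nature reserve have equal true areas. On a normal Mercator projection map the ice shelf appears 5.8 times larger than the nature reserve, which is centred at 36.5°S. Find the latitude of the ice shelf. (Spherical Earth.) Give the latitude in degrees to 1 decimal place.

On Mercator, (apparent₁)/(apparent₂) = sec²φ₁ / sec²φ₂ when true areas are equal.
cos²φ₂ / cos²φ₁ = 5.8  ⇒  cos φ₁ = cos 36.5° / √5.8 = 0.8039/2.408 = 0.3338.
φ₁ = arccos(0.3338) ≈ 70.5°.

70.5°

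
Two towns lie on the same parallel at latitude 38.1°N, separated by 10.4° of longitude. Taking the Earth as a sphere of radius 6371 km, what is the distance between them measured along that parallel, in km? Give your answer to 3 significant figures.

Arc length along a parallel = R cos φ · Δλ (with Δλ in radians).
= 6371 × cos 38.1° × (10.4° × π/180) = 6371 × 0.7869 × 0.1815 ≈ 910 km.

910 km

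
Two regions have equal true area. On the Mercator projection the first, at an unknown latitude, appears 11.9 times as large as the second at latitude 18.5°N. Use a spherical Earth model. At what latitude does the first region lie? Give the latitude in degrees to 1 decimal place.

On Mercator, (apparent₁)/(apparent₂) = sec²φ₁ / sec²φ₂ when true areas are equal.
cos²φ₂ / cos²φ₁ = 11.9  ⇒  cos φ₁ = cos 18.5° / √11.9 = 0.9483/3.450 = 0.2749.
φ₁ = arccos(0.2749) ≈ 74.0°.

74.0°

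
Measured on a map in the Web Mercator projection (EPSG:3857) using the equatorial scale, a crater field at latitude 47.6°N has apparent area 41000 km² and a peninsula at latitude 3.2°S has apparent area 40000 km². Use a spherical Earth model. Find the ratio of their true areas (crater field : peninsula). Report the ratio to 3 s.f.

Mercator's areal exaggeration is sec²φ; hence true area = (apparent area) · cos²φ.
True area of crater field: 41000 × cos²(47.6°) = 41000 × 0.4547 = 18640 km².
True area of peninsula: 40000 × cos²(3.2°) = 40000 × 0.9969 = 39880 km².
Ratio = 18640 / 39880 ≈ 0.468.

0.468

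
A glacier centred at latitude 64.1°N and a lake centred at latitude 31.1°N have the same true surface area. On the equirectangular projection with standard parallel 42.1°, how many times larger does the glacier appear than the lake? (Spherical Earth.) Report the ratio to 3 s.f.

1.96

With standard parallel φ₀ = 42.1°, the equirectangular projection gives x = Rλ cos φ₀, y = Rφ, so h = 1 and k = cos 42.1° / cos φ.
Areal scale at 64.1°: h·k = 1.000 × 1.699 = 1.699.
Areal scale at 31.1°: h·k = 1.000 × 0.8665 = 0.8665.
Ratio = 1.699/0.8665 ≈ 1.96.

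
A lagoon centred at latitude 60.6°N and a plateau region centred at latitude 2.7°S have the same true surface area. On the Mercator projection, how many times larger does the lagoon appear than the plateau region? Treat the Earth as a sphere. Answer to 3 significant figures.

4.14

On Mercator, area is exaggerated by sec²φ = 1/cos²φ.
At 60.6°: sec²(60.6°) = 1/0.4909² = 4.150.
At 2.7°: sec²(2.7°) = 1/0.9989² = 1.002.
Ratio = 4.150/1.002 = cos²(2.7°)/cos²(60.6°) ≈ 4.14.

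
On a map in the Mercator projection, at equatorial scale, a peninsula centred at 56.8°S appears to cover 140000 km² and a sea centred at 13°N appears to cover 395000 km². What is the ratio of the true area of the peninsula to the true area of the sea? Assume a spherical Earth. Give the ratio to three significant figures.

Since Mercator area scale is 1/cos²φ, the true area equals the apparent area multiplied by cos²φ.
True area of peninsula: 140000 × cos²(56.8°) = 140000 × 0.2998 = 41980 km².
True area of sea: 395000 × cos²(13°) = 395000 × 0.9494 = 375000 km².
Ratio = 41980 / 375000 ≈ 0.112.

0.112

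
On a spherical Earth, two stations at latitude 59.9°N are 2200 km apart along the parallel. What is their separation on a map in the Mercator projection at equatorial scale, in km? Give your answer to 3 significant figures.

4390 km

For Mercator, h = k = sec φ (a conformal cylindrical projection has a single point scale, 1/cos φ).
Along the parallel, k = sec 59.9° = 1/0.5015 = 1.994.
Map distance = 2200 × 1.994 ≈ 4390 km.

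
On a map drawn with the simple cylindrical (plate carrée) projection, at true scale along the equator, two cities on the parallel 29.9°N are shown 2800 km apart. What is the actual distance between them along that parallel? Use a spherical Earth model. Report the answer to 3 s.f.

2430 km

In the plate carrée (x = Rλ, y = Rφ), meridians are true-scale (h = 1) and parallels are stretched by k = sec φ.
Along the parallel at 29.9°, map distances are exaggerated by k = sec 29.9° = 1.154.
True distance = 2800 / 1.154 = 2800 × cos 29.9° ≈ 2430 km.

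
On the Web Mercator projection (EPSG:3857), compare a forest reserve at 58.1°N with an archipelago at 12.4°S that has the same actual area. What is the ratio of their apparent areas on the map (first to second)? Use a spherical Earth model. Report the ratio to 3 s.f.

3.42

Mercator areal scale is sec²φ.
At 58.1°: sec²(58.1°) = 1/0.5284² = 3.581.
At 12.4°: sec²(12.4°) = 1/0.9767² = 1.048.
Ratio = 3.581/1.048 = cos²(12.4°)/cos²(58.1°) ≈ 3.42.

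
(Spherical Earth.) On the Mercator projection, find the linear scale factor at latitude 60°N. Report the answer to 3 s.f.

2.00

For Mercator, h = k = sec φ (a conformal cylindrical projection has a single point scale, 1/cos φ).
k = 1/cos 60° = 1/0.5000 = 2.000.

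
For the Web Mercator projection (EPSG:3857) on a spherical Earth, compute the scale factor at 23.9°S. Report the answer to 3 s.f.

1.09

Mercator is conformal, so the point scale is isotropic: h = k = sec φ = 1/cos φ.
k = 1/cos 23.9° = 1/0.9143 = 1.094.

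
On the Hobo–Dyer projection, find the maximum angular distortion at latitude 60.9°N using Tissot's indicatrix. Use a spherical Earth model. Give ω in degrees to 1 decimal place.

The Hobo–Dyer projection is cylindrical equal-area with φ₀ = 37.5°. A cylindrical equal-area projection with standard parallel φ₀ has meridian scale h = cos φ / cos φ₀ and parallel scale k = cos φ₀ / cos φ (so areas are preserved, h·k = 1).
At 60.9°: h = 0.6130, k = 1.631; principal scales a = 1.631, b = 0.6130.
sin(ω/2) = (a − b)/(a + b) = 1.018/2.244 = 0.4537, so ω = 2 arcsin(0.4537) ≈ 54.0°.

54.0°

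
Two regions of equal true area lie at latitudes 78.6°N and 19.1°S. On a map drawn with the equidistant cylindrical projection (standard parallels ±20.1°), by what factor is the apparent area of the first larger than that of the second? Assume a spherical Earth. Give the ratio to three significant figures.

In the equirectangular projection with standard parallel φ₀ = 20.1° (x = Rλ cos φ₀, y = Rφ), meridians are true-scale (h = 1) and the parallel scale is k = cos φ₀ / cos φ.
Areal scale at 78.6°: h·k = 1.000 × 4.751 = 4.751.
Areal scale at 19.1°: h·k = 1.000 × 0.9938 = 0.9938.
Ratio = 4.751/0.9938 ≈ 4.78.

4.78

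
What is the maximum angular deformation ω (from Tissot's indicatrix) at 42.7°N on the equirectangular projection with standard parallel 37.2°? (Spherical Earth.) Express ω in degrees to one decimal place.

The equidistant cylindrical projection with φ₀ = 37.2° has h = 1 (meridians true) and k = cos φ₀ / cos φ along parallels.
At 42.7°: h = 1.000, k = 1.084; principal scales a = 1.084, b = 1.000.
sin(ω/2) = (a − b)/(a + b) = 0.08384/2.084 = 0.04023, so ω = 2 arcsin(0.04023) ≈ 4.6°.

4.6°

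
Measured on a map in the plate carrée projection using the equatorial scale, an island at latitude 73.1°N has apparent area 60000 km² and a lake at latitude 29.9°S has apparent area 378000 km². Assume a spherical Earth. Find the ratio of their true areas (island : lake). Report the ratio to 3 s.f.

On the plate carrée, areal scale = h·k = 1 × sec φ, so true area = apparent × cos φ.
True area of island: 60000 × cos(73.1°) = 60000 × 0.2907 = 17440 km².
True area of lake: 378000 × cos(29.9°) = 378000 × 0.8669 = 327700 km².
Ratio = 17440 / 327700 ≈ 0.0532.

0.0532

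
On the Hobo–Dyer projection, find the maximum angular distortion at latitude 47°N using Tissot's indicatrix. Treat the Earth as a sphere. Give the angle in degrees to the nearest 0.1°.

17.3°

Hobo–Dyer is a cylindrical equal-area projection with standard parallels at ±37.5°. A cylindrical equal-area projection with standard parallel φ₀ has meridian scale h = cos φ / cos φ₀ and parallel scale k = cos φ₀ / cos φ (so areas are preserved, h·k = 1).
At 47°: h = 0.8596, k = 1.163; principal scales a = 1.163, b = 0.8596.
sin(ω/2) = (a − b)/(a + b) = 0.3036/2.023 = 0.1501, so ω = 2 arcsin(0.1501) ≈ 17.3°.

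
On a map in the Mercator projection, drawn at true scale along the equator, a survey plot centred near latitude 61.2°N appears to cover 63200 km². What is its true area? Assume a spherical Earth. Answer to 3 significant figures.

The Mercator projection is conformal; its linear scale factor is the same in every direction and equals sec φ = 1/cos φ.
Areal scale = k² = sec²φ = 1/cos²(61.2°) = 1/0.4818² = 4.309.
True area = apparent / (areal scale) = 63200 / 4.309 ≈ 14700 km².

14700 km²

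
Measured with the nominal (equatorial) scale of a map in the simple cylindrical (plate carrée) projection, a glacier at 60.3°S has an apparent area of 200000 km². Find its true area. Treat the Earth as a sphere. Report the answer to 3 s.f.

99100 km²

For the equirectangular projection with φ₀ = 0 (plate carrée), h = 1 along meridians and k = sec φ along parallels.
Areal scale = h·k = 1 × sec φ; at 60.3°, h = 1.000, k = 2.018, so h·k = 2.018.
True area = apparent / (areal scale) = 200000 / 2.018 ≈ 99100 km².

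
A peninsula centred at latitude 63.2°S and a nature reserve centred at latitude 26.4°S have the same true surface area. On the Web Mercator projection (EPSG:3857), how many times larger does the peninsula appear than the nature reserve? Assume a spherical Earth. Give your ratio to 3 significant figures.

Mercator is conformal with k = sec φ, so areal scale = k² = sec²φ.
At 63.2°: sec²(63.2°) = 1/0.4509² = 4.919.
At 26.4°: sec²(26.4°) = 1/0.8957² = 1.246.
Ratio = 4.919/1.246 = cos²(26.4°)/cos²(63.2°) ≈ 3.95.

3.95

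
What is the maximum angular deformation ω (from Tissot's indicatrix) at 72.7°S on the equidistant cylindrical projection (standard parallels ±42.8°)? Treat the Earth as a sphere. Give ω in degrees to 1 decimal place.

With standard parallel φ₀ = 42.8°, the equirectangular projection gives x = Rλ cos φ₀, y = Rφ, so h = 1 and k = cos 42.8° / cos φ.
At 72.7°: h = 1.000, k = 2.467; principal scales a = 2.467, b = 1.000.
sin(ω/2) = (a − b)/(a + b) = 1.467/3.467 = 0.4232, so ω = 2 arcsin(0.4232) ≈ 50.1°.

50.1°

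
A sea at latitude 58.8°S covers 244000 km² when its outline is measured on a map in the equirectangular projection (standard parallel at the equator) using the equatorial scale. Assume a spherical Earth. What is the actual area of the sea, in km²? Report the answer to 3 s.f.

126000 km²

In the plate carrée (x = Rλ, y = Rφ), meridians are true-scale (h = 1) and parallels are stretched by k = sec φ.
Areal scale = h·k = 1 × sec φ; at 58.8°, h = 1.000, k = 1.930, so h·k = 1.930.
True area = apparent / (areal scale) = 244000 / 1.930 ≈ 126000 km².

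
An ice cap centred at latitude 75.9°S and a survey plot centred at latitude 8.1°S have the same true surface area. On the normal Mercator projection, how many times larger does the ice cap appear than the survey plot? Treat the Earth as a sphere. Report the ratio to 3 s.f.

Mercator areal scale is sec²φ.
At 75.9°: sec²(75.9°) = 1/0.2436² = 16.85.
At 8.1°: sec²(8.1°) = 1/0.9900² = 1.020.
Ratio = 16.85/1.020 = cos²(8.1°)/cos²(75.9°) ≈ 16.5.

16.5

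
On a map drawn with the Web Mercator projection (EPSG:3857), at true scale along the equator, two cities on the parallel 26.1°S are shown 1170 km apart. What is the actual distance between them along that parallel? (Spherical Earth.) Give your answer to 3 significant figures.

The Mercator projection is conformal; its linear scale factor is the same in every direction and equals sec φ = 1/cos φ.
Along the parallel at 26.1°, map distances are exaggerated by k = sec 26.1° = 1.114.
True distance = 1170 / 1.114 = 1170 × cos 26.1° ≈ 1050 km.

1050 km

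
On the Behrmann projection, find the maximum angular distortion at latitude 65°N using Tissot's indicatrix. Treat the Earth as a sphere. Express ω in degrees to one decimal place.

76.0°

Behrmann is a cylindrical equal-area projection with standard parallels at ±30°. For cylindrical equal-area with standard parallel φ₀, h = cos φ / cos φ₀ and k = cos φ₀ / cos φ, so h·k = 1.
At 65°: h = 0.4880, k = 2.049; principal scales a = 2.049, b = 0.4880.
sin(ω/2) = (a − b)/(a + b) = 1.561/2.537 = 0.6153, so ω = 2 arcsin(0.6153) ≈ 76.0°.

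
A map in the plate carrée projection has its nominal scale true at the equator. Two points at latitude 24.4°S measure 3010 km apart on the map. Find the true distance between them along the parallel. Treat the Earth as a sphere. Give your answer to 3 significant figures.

For the equirectangular projection with φ₀ = 0 (plate carrée), h = 1 along meridians and k = sec φ along parallels.
Along the parallel at 24.4°, map distances are exaggerated by k = sec 24.4° = 1.098.
True distance = 3010 / 1.098 = 3010 × cos 24.4° ≈ 2740 km.

2740 km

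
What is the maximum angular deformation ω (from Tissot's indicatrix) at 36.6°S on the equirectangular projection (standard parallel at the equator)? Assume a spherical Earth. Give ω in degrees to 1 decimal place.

12.6°

In the plate carrée (x = Rλ, y = Rφ), meridians are true-scale (h = 1) and parallels are stretched by k = sec φ.
At 36.6°: h = 1.000, k = 1.246; principal scales a = 1.246, b = 1.000.
sin(ω/2) = (a − b)/(a + b) = 0.2456/2.246 = 0.1094, so ω = 2 arcsin(0.1094) ≈ 12.6°.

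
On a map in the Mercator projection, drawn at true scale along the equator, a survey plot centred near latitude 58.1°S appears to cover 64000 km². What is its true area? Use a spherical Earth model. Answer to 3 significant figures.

17900 km²

For Mercator, h = k = sec φ (a conformal cylindrical projection has a single point scale, 1/cos φ).
Areal scale = k² = sec²φ = 1/cos²(58.1°) = 1/0.5284² = 3.581.
True area = apparent / (areal scale) = 64000 / 3.581 ≈ 17900 km².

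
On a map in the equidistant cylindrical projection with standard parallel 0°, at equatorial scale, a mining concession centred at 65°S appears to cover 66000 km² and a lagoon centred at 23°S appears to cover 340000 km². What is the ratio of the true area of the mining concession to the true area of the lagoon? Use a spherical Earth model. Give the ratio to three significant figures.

Plate carrée has h = 1 and k = sec φ, giving areal scale sec φ; true area = (apparent area) · cos φ.
True area of mining concession: 66000 × cos(65°) = 66000 × 0.4226 = 27890 km².
True area of lagoon: 340000 × cos(23°) = 340000 × 0.9205 = 313000 km².
Ratio = 27890 / 313000 ≈ 0.0891.

0.0891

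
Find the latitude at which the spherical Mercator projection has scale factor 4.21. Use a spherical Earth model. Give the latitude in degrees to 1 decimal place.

Mercator scale is k = sec φ = 1/cos φ.
1/cos φ = 4.21  ⇒  cos φ = 0.2375  ⇒  φ = arccos(0.2375) ≈ 76.3°.

76.3°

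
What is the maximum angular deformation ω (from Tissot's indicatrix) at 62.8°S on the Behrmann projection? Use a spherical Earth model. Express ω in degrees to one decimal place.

68.7°

The Behrmann projection is cylindrical equal-area with φ₀ = 30°. Cylindrical equal-area (φ₀ = 30°): h = cos φ / cos 30° along meridians, k = cos 30° / cos φ along parallels; h·k = 1.
At 62.8°: h = 0.5278, k = 1.895; principal scales a = 1.895, b = 0.5278.
sin(ω/2) = (a − b)/(a + b) = 1.367/2.422 = 0.5642, so ω = 2 arcsin(0.5642) ≈ 68.7°.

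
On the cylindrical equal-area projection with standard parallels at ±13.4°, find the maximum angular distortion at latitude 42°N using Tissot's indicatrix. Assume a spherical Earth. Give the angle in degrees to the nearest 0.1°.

Cylindrical equal-area (φ₀ = 13.4°): h = cos φ / cos 13.4° along meridians, k = cos 13.4° / cos φ along parallels; h·k = 1.
At 42°: h = 0.7639, k = 1.309; principal scales a = 1.309, b = 0.7639.
sin(ω/2) = (a − b)/(a + b) = 0.5451/2.073 = 0.2629, so ω = 2 arcsin(0.2629) ≈ 30.5°.

30.5°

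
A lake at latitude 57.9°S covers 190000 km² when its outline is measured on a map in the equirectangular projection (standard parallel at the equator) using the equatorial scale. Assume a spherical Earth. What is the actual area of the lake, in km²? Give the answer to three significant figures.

In the plate carrée (x = Rλ, y = Rφ), meridians are true-scale (h = 1) and parallels are stretched by k = sec φ.
Areal scale = h·k = 1 × sec φ; at 57.9°, h = 1.000, k = 1.882, so h·k = 1.882.
True area = apparent / (areal scale) = 190000 / 1.882 ≈ 101000 km².

101000 km²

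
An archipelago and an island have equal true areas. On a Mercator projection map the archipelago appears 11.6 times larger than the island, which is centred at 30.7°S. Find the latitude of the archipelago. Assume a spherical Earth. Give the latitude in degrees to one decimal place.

On Mercator, (apparent₁)/(apparent₂) = sec²φ₁ / sec²φ₂ when true areas are equal.
cos²φ₂ / cos²φ₁ = 11.6  ⇒  cos φ₁ = cos 30.7° / √11.6 = 0.8599/3.406 = 0.2525.
φ₁ = arccos(0.2525) ≈ 75.4°.

75.4°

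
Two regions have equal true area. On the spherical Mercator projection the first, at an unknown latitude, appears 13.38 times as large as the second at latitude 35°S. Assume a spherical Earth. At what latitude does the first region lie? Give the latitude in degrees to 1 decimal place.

77.1°

On Mercator, (apparent₁)/(apparent₂) = sec²φ₁ / sec²φ₂ when true areas are equal.
cos²φ₂ / cos²φ₁ = 13.38  ⇒  cos φ₁ = cos 35° / √13.38 = 0.8192/3.658 = 0.2239.
φ₁ = arccos(0.2239) ≈ 77.1°.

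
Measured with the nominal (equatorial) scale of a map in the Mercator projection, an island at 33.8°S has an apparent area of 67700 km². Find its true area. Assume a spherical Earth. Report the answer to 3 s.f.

For Mercator, h = k = sec φ (a conformal cylindrical projection has a single point scale, 1/cos φ).
Areal scale = k² = sec²φ = 1/cos²(33.8°) = 1/0.8310² = 1.448.
True area = apparent / (areal scale) = 67700 / 1.448 ≈ 46700 km².

46700 km²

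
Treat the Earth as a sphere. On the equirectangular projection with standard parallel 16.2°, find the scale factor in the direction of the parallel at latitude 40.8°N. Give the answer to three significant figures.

1.27

The equidistant cylindrical projection with φ₀ = 16.2° has h = 1 (meridians true) and k = cos φ₀ / cos φ along parallels.
k = cos 16.2° / cos 40.8° = 0.9603/0.7570 = 1.269.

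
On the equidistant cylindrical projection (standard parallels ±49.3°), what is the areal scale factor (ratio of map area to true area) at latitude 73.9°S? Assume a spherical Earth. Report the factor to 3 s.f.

2.35

The equidistant cylindrical projection with φ₀ = 49.3° has h = 1 (meridians true) and k = cos φ₀ / cos φ along parallels.
Areal scale = h·k = 1 × cos φ₀ / cos φ; at 73.9°, h = 1.000, k = 2.351, so h·k = 2.351.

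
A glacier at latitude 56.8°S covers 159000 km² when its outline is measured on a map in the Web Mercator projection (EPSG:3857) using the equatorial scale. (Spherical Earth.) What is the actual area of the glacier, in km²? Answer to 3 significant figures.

47700 km²

Mercator is conformal, so the point scale is isotropic: h = k = sec φ = 1/cos φ.
Areal scale = k² = sec²φ = 1/cos²(56.8°) = 1/0.5476² = 3.335.
True area = apparent / (areal scale) = 159000 / 3.335 ≈ 47700 km².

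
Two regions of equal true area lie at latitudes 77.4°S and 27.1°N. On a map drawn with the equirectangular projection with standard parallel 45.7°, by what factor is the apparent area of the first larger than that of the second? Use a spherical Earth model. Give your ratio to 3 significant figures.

In the equirectangular projection with standard parallel φ₀ = 45.7° (x = Rλ cos φ₀, y = Rφ), meridians are true-scale (h = 1) and the parallel scale is k = cos φ₀ / cos φ.
Areal scale at 77.4°: h·k = 1.000 × 3.202 = 3.202.
Areal scale at 27.1°: h·k = 1.000 × 0.7845 = 0.7845.
Ratio = 3.202/0.7845 ≈ 4.08.

4.08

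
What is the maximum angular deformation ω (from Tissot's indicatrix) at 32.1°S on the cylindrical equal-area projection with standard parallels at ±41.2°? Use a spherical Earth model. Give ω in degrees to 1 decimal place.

13.6°

Cylindrical equal-area (φ₀ = 41.2°): h = cos φ / cos 41.2° along meridians, k = cos 41.2° / cos φ along parallels; h·k = 1.
At 32.1°: h = 1.126, k = 0.8882; principal scales a = 1.126, b = 0.8882.
sin(ω/2) = (a − b)/(a + b) = 0.2377/2.014 = 0.1180, so ω = 2 arcsin(0.1180) ≈ 13.6°.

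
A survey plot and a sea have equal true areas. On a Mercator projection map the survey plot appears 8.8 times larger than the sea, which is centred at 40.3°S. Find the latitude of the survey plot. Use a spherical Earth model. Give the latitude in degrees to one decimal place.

75.1°

Mercator areal scale is sec²φ, so apparent-area ratio = sec²φ₁ / sec²φ₂ = cos²φ₂ / cos²φ₁.
cos²φ₂ / cos²φ₁ = 8.8  ⇒  cos φ₁ = cos 40.3° / √8.8 = 0.7627/2.966 = 0.2571.
φ₁ = arccos(0.2571) ≈ 75.1°.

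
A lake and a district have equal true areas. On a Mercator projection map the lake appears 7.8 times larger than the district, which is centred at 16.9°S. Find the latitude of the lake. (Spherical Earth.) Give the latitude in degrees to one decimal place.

Mercator areal scale is sec²φ, so apparent-area ratio = sec²φ₁ / sec²φ₂ = cos²φ₂ / cos²φ₁.
cos²φ₂ / cos²φ₁ = 7.8  ⇒  cos φ₁ = cos 16.9° / √7.8 = 0.9568/2.793 = 0.3426.
φ₁ = arccos(0.3426) ≈ 70.0°.

70.0°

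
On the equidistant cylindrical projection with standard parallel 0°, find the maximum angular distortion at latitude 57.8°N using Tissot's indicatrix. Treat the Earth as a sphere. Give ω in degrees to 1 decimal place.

35.5°

Plate carrée maps x = Rλ, y = Rφ. The meridian scale is h = 1 and the parallel scale is k = 1/cos φ = sec φ.
At 57.8°: h = 1.000, k = 1.877; principal scales a = 1.877, b = 1.000.
sin(ω/2) = (a − b)/(a + b) = 0.8766/2.877 = 0.3047, so ω = 2 arcsin(0.3047) ≈ 35.5°.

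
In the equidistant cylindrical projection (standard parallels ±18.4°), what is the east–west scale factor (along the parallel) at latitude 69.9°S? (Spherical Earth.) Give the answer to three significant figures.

2.76

The equidistant cylindrical projection with φ₀ = 18.4° has h = 1 (meridians true) and k = cos φ₀ / cos φ along parallels.
k = cos 18.4° / cos 69.9° = 0.9489/0.3437 = 2.761.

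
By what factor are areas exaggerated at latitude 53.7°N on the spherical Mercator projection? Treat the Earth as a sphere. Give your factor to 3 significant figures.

2.85

Mercator is conformal, so the point scale is isotropic: h = k = sec φ = 1/cos φ.
Areal scale = k² = sec²φ = 1/cos²(53.7°) = 1/0.5920² = 2.853.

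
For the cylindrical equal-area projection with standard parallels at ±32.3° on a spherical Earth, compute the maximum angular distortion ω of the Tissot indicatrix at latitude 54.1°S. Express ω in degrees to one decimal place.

41.0°

For cylindrical equal-area with standard parallel φ₀, h = cos φ / cos φ₀ and k = cos φ₀ / cos φ, so h·k = 1.
At 54.1°: h = 0.6937, k = 1.442; principal scales a = 1.442, b = 0.6937.
sin(ω/2) = (a − b)/(a + b) = 0.7478/2.135 = 0.3502, so ω = 2 arcsin(0.3502) ≈ 41.0°.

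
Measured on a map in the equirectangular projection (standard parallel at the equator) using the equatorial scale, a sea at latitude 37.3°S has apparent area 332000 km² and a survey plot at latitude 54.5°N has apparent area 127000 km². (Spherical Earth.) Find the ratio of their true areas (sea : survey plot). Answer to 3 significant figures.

Plate carrée has h = 1 and k = sec φ, giving areal scale sec φ; true area = (apparent area) · cos φ.
True area of sea: 332000 × cos(37.3°) = 332000 × 0.7955 = 264100 km².
True area of survey plot: 127000 × cos(54.5°) = 127000 × 0.5807 = 73750 km².
Ratio = 264100 / 73750 ≈ 3.58.

3.58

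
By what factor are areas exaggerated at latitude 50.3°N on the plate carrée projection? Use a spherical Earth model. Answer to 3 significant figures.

Plate carrée maps x = Rλ, y = Rφ. The meridian scale is h = 1 and the parallel scale is k = 1/cos φ = sec φ.
Areal scale = h·k = 1 × sec φ; at 50.3°, h = 1.000, k = 1.566, so h·k = 1.566.

1.57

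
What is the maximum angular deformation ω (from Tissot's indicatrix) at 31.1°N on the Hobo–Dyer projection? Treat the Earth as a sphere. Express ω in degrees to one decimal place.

Hobo–Dyer is a cylindrical equal-area projection with standard parallels at ±37.5°. Cylindrical equal-area (φ₀ = 37.5°): h = cos φ / cos 37.5° along meridians, k = cos 37.5° / cos φ along parallels; h·k = 1.
At 31.1°: h = 1.079, k = 0.9265; principal scales a = 1.079, b = 0.9265.
sin(ω/2) = (a − b)/(a + b) = 0.1528/2.006 = 0.07617, so ω = 2 arcsin(0.07617) ≈ 8.7°.

8.7°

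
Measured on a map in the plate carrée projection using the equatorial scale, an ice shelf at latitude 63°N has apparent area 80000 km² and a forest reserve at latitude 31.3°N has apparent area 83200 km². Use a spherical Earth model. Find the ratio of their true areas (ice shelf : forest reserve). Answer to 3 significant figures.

0.511

Plate carrée has h = 1 and k = sec φ, giving areal scale sec φ; true area = (apparent area) · cos φ.
True area of ice shelf: 80000 × cos(63°) = 80000 × 0.4540 = 36320 km².
True area of forest reserve: 83200 × cos(31.3°) = 83200 × 0.8545 = 71090 km².
Ratio = 36320 / 71090 ≈ 0.511.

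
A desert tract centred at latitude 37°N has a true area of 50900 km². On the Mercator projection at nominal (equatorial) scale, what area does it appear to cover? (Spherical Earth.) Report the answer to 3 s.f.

79800 km²

For Mercator, h = k = sec φ (a conformal cylindrical projection has a single point scale, 1/cos φ).
Areal scale = k² = sec²φ = 1/cos²(37°) = 1/0.7986² = 1.568.
Apparent area = 50900 × 1.568 ≈ 79800 km².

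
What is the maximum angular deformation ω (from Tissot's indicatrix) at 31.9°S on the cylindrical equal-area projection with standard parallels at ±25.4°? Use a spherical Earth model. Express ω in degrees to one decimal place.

7.1°

For cylindrical equal-area with standard parallel φ₀, h = cos φ / cos φ₀ and k = cos φ₀ / cos φ, so h·k = 1.
At 31.9°: h = 0.9398, k = 1.064; principal scales a = 1.064, b = 0.9398.
sin(ω/2) = (a − b)/(a + b) = 0.1242/2.004 = 0.06199, so ω = 2 arcsin(0.06199) ≈ 7.1°.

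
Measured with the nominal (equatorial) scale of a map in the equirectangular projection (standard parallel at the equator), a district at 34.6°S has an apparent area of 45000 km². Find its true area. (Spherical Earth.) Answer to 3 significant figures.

In the plate carrée (x = Rλ, y = Rφ), meridians are true-scale (h = 1) and parallels are stretched by k = sec φ.
Areal scale = h·k = 1 × sec φ; at 34.6°, h = 1.000, k = 1.215, so h·k = 1.215.
True area = apparent / (areal scale) = 45000 / 1.215 ≈ 37000 km².

37000 km²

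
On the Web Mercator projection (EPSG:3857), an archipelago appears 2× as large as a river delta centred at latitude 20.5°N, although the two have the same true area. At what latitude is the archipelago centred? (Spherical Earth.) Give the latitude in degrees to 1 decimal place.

On Mercator, (apparent₁)/(apparent₂) = sec²φ₁ / sec²φ₂ when true areas are equal.
cos²φ₂ / cos²φ₁ = 2  ⇒  cos φ₁ = cos 20.5° / √2 = 0.9367/1.414 = 0.6623.
φ₁ = arccos(0.6623) ≈ 48.5°.

48.5°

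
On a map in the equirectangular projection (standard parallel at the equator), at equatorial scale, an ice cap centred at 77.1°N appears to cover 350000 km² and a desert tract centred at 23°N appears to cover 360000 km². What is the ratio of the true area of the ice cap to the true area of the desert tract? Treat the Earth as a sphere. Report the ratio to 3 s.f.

On the plate carrée, areal scale = h·k = 1 × sec φ, so true area = apparent × cos φ.
True area of ice cap: 350000 × cos(77.1°) = 350000 × 0.2233 = 78140 km².
True area of desert tract: 360000 × cos(23°) = 360000 × 0.9205 = 331400 km².
Ratio = 78140 / 331400 ≈ 0.236.

0.236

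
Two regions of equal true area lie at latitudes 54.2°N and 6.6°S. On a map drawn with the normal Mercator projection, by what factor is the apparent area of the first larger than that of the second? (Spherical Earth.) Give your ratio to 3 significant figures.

Mercator areal scale is sec²φ.
At 54.2°: sec²(54.2°) = 1/0.5850² = 2.922.
At 6.6°: sec²(6.6°) = 1/0.9934² = 1.013.
Ratio = 2.922/1.013 = cos²(6.6°)/cos²(54.2°) ≈ 2.88.

2.88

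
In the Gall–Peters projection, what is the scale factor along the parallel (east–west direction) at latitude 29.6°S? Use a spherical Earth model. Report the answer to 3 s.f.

The Gall–Peters projection is cylindrical equal-area with φ₀ = 45°. A cylindrical equal-area projection with standard parallel φ₀ has meridian scale h = cos φ / cos φ₀ and parallel scale k = cos φ₀ / cos φ (so areas are preserved, h·k = 1).
k = cos 45° / cos 29.6° = 0.7071/0.8695 = 0.8132.

0.813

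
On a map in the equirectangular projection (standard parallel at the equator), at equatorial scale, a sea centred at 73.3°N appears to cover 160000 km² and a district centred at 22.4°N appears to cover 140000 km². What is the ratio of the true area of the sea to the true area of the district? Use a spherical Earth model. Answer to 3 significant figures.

On the plate carrée, areal scale = h·k = 1 × sec φ, so true area = apparent × cos φ.
True area of sea: 160000 × cos(73.3°) = 160000 × 0.2874 = 45980 km².
True area of district: 140000 × cos(22.4°) = 140000 × 0.9245 = 129400 km².
Ratio = 45980 / 129400 ≈ 0.355.

0.355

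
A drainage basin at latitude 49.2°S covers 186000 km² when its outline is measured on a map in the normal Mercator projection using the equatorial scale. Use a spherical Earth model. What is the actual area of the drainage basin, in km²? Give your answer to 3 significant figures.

79400 km²

For Mercator, h = k = sec φ (a conformal cylindrical projection has a single point scale, 1/cos φ).
Areal scale = k² = sec²φ = 1/cos²(49.2°) = 1/0.6534² = 2.342.
True area = apparent / (areal scale) = 186000 / 2.342 ≈ 79400 km².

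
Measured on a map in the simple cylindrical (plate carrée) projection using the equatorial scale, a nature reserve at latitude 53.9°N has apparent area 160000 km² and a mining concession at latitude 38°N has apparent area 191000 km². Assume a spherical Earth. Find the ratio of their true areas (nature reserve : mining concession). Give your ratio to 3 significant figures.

0.626

Plate carrée has h = 1 and k = sec φ, giving areal scale sec φ; true area = (apparent area) · cos φ.
True area of nature reserve: 160000 × cos(53.9°) = 160000 × 0.5892 = 94270 km².
True area of mining concession: 191000 × cos(38°) = 191000 × 0.7880 = 150500 km².
Ratio = 94270 / 150500 ≈ 0.626.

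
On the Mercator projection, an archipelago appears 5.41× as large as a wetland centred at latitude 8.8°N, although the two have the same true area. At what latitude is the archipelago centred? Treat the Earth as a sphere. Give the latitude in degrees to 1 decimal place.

64.9°

On Mercator, (apparent₁)/(apparent₂) = sec²φ₁ / sec²φ₂ when true areas are equal.
cos²φ₂ / cos²φ₁ = 5.41  ⇒  cos φ₁ = cos 8.8° / √5.41 = 0.9882/2.326 = 0.4249.
φ₁ = arccos(0.4249) ≈ 64.9°.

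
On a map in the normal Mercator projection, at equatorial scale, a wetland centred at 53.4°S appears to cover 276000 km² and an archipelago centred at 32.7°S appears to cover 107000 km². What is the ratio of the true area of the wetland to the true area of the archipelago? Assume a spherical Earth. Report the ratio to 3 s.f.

1.29

Mercator's areal exaggeration is sec²φ; hence true area = (apparent area) · cos²φ.
True area of wetland: 276000 × cos²(53.4°) = 276000 × 0.3555 = 98110 km².
True area of archipelago: 107000 × cos²(32.7°) = 107000 × 0.7081 = 75770 km².
Ratio = 98110 / 75770 ≈ 1.29.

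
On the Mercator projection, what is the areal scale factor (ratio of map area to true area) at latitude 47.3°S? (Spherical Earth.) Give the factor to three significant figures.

2.17

For Mercator, h = k = sec φ (a conformal cylindrical projection has a single point scale, 1/cos φ).
Areal scale = k² = sec²φ = 1/cos²(47.3°) = 1/0.6782² = 2.174.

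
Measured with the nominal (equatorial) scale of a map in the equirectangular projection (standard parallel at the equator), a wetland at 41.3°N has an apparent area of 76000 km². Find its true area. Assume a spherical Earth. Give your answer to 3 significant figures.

57100 km²

In the plate carrée (x = Rλ, y = Rφ), meridians are true-scale (h = 1) and parallels are stretched by k = sec φ.
Areal scale = h·k = 1 × sec φ; at 41.3°, h = 1.000, k = 1.331, so h·k = 1.331.
True area = apparent / (areal scale) = 76000 / 1.331 ≈ 57100 km².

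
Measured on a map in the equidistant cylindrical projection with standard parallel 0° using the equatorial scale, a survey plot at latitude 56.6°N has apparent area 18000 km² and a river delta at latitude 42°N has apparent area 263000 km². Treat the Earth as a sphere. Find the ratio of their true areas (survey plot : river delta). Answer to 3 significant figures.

0.0507

Plate carrée has h = 1 and k = sec φ, giving areal scale sec φ; true area = (apparent area) · cos φ.
True area of survey plot: 18000 × cos(56.6°) = 18000 × 0.5505 = 9909 km².
True area of river delta: 263000 × cos(42°) = 263000 × 0.7431 = 195400 km².
Ratio = 9909 / 195400 ≈ 0.0507.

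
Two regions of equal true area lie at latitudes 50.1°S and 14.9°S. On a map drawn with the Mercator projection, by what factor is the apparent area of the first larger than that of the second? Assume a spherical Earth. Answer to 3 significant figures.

Mercator areal scale is sec²φ.
At 50.1°: sec²(50.1°) = 1/0.6414² = 2.430.
At 14.9°: sec²(14.9°) = 1/0.9664² = 1.071.
Ratio = 2.430/1.071 = cos²(14.9°)/cos²(50.1°) ≈ 2.27.

2.27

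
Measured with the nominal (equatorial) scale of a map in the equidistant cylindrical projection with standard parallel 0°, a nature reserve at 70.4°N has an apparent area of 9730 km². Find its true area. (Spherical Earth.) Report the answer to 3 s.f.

3260 km²

Plate carrée maps x = Rλ, y = Rφ. The meridian scale is h = 1 and the parallel scale is k = 1/cos φ = sec φ.
Areal scale = h·k = 1 × sec φ; at 70.4°, h = 1.000, k = 2.981, so h·k = 2.981.
True area = apparent / (areal scale) = 9730 / 2.981 ≈ 3260 km².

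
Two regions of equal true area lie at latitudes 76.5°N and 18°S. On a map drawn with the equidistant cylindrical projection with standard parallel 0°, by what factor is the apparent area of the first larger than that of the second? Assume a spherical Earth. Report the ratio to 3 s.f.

Plate carrée maps x = Rλ, y = Rφ. The meridian scale is h = 1 and the parallel scale is k = 1/cos φ = sec φ.
Areal scale at 76.5°: h·k = 1.000 × 4.284 = 4.284.
Areal scale at 18°: h·k = 1.000 × 1.051 = 1.051.
Ratio = 4.284/1.051 ≈ 4.07.

4.07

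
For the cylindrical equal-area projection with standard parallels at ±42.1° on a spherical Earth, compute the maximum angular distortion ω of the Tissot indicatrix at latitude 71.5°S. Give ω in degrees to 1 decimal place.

87.4°

For cylindrical equal-area with standard parallel φ₀, h = cos φ / cos φ₀ and k = cos φ₀ / cos φ, so h·k = 1.
At 71.5°: h = 0.4276, k = 2.338; principal scales a = 2.338, b = 0.4276.
sin(ω/2) = (a − b)/(a + b) = 1.911/2.766 = 0.6908, so ω = 2 arcsin(0.6908) ≈ 87.4°.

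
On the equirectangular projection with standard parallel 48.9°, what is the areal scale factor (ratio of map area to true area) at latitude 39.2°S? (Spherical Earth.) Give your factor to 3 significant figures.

In the equirectangular projection with standard parallel φ₀ = 48.9° (x = Rλ cos φ₀, y = Rφ), meridians are true-scale (h = 1) and the parallel scale is k = cos φ₀ / cos φ.
Areal scale = h·k = 1 × cos φ₀ / cos φ; at 39.2°, h = 1.000, k = 0.8483, so h·k = 0.8483.

0.848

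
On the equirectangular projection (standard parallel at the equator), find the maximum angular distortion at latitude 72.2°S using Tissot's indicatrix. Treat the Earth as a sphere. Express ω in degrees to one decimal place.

64.2°

Plate carrée maps x = Rλ, y = Rφ. The meridian scale is h = 1 and the parallel scale is k = 1/cos φ = sec φ.
At 72.2°: h = 1.000, k = 3.271; principal scales a = 3.271, b = 1.000.
sin(ω/2) = (a − b)/(a + b) = 2.271/4.271 = 0.5318, so ω = 2 arcsin(0.5318) ≈ 64.2°.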